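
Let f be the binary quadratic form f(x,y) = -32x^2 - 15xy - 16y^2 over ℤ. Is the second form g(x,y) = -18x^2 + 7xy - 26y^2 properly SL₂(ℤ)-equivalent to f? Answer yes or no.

D₁ = -1823, D₂ = -1823
f is negative-definite; reduce −f:
−f: flip: (32,15,16)→(16,-15,32)
−f: reduced (well bottom): (16,-15,32) with a≤c, −a<b≤a
flip sign back: reduced form of f is (-16,15,-32)
g is negative-definite; reduce −g:
−g: reduced (well bottom): (18,-7,26) with a≤c, −a<b≤a
flip sign back: reduced form of g is (-18,7,-26)
reduced forms (-16, 15, -32) vs (-18, 7, -26) ⇒ inequivalent

no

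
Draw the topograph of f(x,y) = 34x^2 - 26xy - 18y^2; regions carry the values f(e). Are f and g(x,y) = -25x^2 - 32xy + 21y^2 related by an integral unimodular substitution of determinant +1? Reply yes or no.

D₁ = 3124, D₂ = 3124
river cycle of f (length 18): (-18, 26, 34), (34, 42, -10), (-10, 38, 42), (42, 46, -6), (-6, 50, 26), (26, 54, -2), (-2, 54, 26), (26, 50, -6), (-6, 46, 42), (42, 38, -10), … (8 more)
river cycle of g (length 18): (21, 32, -25), (-25, 18, 28), (28, 38, -15), (-15, 52, 7), (7, 46, -36), (-36, 26, 17), (17, 42, -20), (-20, 38, 21), (21, 46, -12), (-12, 50, 13), … (8 more)
cycles differ ⇒ inequivalent

no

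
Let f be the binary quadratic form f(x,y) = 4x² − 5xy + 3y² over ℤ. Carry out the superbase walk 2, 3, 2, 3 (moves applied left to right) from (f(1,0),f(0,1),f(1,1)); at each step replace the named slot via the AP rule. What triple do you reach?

start (4,3,2) = (f(1,0),f(0,1),f(1,1))
replace slot 2: 2·(4+2) − 3 = 9 → (4,9,2)
replace slot 3: 2·(4+9) − 2 = 24 → (4,9,24)
replace slot 2: 2·(4+24) − 9 = 47 → (4,47,24)
replace slot 3: 2·(4+47) − 24 = 78 → (4,47,78)

4,47,78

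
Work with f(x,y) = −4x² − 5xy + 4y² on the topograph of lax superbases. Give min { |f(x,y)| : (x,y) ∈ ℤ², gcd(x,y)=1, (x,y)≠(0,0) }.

descent: ρ → (4,5,-4)  [lands on river]
river: ρ → (-4,3,5)
river: ρ → (5,7,-2)
river: ρ → (-2,9,1)
river: ρ → (1,9,-2)
river: ρ → (-2,7,5)
river: ρ → (5,3,-4)
river: ρ → (-4,5,4)
river: ρ → (4,3,-5)
river: ρ → (-5,7,2)
river: ρ → (2,9,-1)
river: ρ → (-1,9,2)
river: ρ → (2,7,-5)
river: ρ → (-5,3,4)
closes: descent 1, river 14
min |a| on river = 1

1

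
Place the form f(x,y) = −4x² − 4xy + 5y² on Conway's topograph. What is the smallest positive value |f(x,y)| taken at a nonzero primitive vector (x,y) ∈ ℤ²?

descent: ρ → (5,4,-4)  [lands on river]
river: ρ → (-4,4,5)
river: ρ → (5,6,-3)
river: ρ → (-3,6,5)
closes: descent 1, river 4
min |a| on river = 3

3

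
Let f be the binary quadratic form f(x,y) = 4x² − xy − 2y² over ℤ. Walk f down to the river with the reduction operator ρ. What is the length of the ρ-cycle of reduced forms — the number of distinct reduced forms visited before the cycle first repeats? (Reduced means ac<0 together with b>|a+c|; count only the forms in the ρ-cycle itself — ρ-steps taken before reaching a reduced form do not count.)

D = 33, ⌊√D⌋ = 5
descent: ρ → (-2,5,1)  [lands on river]
river: ρ → (1,5,-2)
river: ρ → (-2,3,3)
river: ρ → (3,3,-2)
ρ-cycle length = 4 (tail of 1 descent step not counted)

4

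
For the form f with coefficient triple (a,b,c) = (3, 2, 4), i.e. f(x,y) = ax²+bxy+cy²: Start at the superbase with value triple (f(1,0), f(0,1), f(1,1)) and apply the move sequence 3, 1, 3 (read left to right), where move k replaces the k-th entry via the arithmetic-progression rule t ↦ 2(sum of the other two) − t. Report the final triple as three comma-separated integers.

start (3,4,9) = (f(1,0),f(0,1),f(1,1))
replace slot 3: 2·(3+4) − 9 = 5 → (3,4,5)
replace slot 1: 2·(4+5) − 3 = 15 → (15,4,5)
replace slot 3: 2·(15+4) − 5 = 33 → (15,4,33)

15,4,33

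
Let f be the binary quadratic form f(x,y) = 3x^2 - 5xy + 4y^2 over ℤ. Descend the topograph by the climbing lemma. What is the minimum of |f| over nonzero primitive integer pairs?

translate: b→1 (≡-5 mod 6), so (3,-5,4)→(3,1,2)
flip: (3,1,2)→(2,-1,3)
reduced (well bottom): (2,-1,3) with a≤c, −a<b≤a
well minimum = a = 2

2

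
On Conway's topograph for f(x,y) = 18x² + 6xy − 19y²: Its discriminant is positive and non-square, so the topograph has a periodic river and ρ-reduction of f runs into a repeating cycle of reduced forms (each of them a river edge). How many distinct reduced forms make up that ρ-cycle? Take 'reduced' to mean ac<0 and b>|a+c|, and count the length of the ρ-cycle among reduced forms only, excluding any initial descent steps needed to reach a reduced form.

D = 1404, ⌊√D⌋ = 37
river: ρ → (-19,32,5)
river: ρ → (5,28,-31)
river: ρ → (-31,34,2)
river: ρ → (2,34,-31)
river: ρ → (-31,28,5)
river: ρ → (5,32,-19)
river: ρ → (-19,6,18)
river: ρ → (18,30,-7)
river: ρ → (-7,26,26)
river: ρ → (26,26,-7)
river: ρ → (-7,30,18)
river: ρ → (18,6,-19)
ρ-cycle length = 12 (tail of 0 descent steps not counted)

12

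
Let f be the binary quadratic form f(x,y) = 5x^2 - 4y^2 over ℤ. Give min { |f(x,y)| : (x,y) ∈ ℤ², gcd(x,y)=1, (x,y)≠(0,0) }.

descent: ρ → (-4,8,1)  [lands on river]
river: ρ → (1,8,-4)
closes: descent 1, river 2
min |a| on river = 1

1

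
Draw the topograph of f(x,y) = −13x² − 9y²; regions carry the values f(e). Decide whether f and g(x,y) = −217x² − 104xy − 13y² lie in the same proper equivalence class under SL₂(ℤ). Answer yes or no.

D₁ = -468, D₂ = -468
f is negative-definite; reduce −f:
−f: flip: (13,0,9)→(9,0,13)
−f: reduced (well bottom): (9,0,13) with a≤c, −a<b≤a
flip sign back: reduced form of f is (-9,0,-13)
g is negative-definite; reduce −g:
−g: flip: (217,104,13)→(13,-104,217)
−g: translate: b→0 (≡-104 mod 26), so (13,-104,217)→(13,0,9)
−g: flip: (13,0,9)→(9,0,13)
−g: reduced (well bottom): (9,0,13) with a≤c, −a<b≤a
flip sign back: reduced form of g is (-9,0,-13)
reduced forms (-9, 0, -13) vs (-9, 0, -13) ⇒ equivalent

yes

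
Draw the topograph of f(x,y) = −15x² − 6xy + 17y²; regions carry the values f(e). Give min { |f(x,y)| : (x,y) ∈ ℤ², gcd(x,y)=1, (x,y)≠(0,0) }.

descent: ρ → (17,6,-15)  [lands on river]
river: ρ → (-15,24,8)
river: ρ → (8,24,-15)
river: ρ → (-15,6,17)
river: ρ → (17,28,-4)
river: ρ → (-4,28,17)
closes: descent 1, river 6
min |a| on river = 4

4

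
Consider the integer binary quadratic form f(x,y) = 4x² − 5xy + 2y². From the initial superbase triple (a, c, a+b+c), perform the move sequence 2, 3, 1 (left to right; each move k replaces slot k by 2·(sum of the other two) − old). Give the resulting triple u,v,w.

start (4,2,1) = (f(1,0),f(0,1),f(1,1))
replace slot 2: 2·(4+1) − 2 = 8 → (4,8,1)
replace slot 3: 2·(4+8) − 1 = 23 → (4,8,23)
replace slot 1: 2·(8+23) − 4 = 58 → (58,8,23)

58,8,23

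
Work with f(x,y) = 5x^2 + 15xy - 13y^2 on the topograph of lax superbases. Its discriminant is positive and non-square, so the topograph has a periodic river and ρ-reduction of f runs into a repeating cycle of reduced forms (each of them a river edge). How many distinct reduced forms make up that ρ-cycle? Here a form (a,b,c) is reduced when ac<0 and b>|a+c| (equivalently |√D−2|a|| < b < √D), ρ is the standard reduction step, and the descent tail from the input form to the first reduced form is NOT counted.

D = 485, ⌊√D⌋ = 22
river: ρ → (-13,11,7)
river: ρ → (7,17,-7)
river: ρ → (-7,11,13)
river: ρ → (13,15,-5)
river: ρ → (-5,15,13)
river: ρ → (13,11,-7)
river: ρ → (-7,17,7)
river: ρ → (7,11,-13)
river: ρ → (-13,15,5)
river: ρ → (5,15,-13)
ρ-cycle length = 10 (tail of 0 descent steps not counted)

10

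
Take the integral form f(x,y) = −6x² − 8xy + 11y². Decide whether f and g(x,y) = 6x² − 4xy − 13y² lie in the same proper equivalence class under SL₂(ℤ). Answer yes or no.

D₁ = 328, D₂ = 328
river cycle of f (length 6): (11, 8, -6), (-6, 16, 3), (3, 14, -11), (-11, 8, 6), (6, 16, -3), (-3, 14, 11)
river cycle of g (length 6): (6, 8, -11), (-11, 14, 3), (3, 16, -6), (-6, 8, 11), (11, 14, -3), (-3, 16, 6)
cycles differ ⇒ inequivalent

no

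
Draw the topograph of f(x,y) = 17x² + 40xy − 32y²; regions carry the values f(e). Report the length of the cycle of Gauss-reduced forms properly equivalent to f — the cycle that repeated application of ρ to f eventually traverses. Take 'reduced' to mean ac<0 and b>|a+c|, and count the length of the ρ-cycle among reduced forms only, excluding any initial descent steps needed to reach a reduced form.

D = 3776, ⌊√D⌋ = 61
river: ρ → (-32,24,25)
river: ρ → (25,26,-31)
river: ρ → (-31,36,20)
river: ρ → (20,44,-23)
river: ρ → (-23,48,16)
river: ρ → (16,48,-23)
river: ρ → (-23,44,20)
river: ρ → (20,36,-31)
river: ρ → (-31,26,25)
river: ρ → (25,24,-32)
river: ρ → (-32,40,17)
river: ρ → (17,28,-44)
river: ρ → (-44,60,1)
river: ρ → (1,60,-44)
river: ρ → (-44,28,17)
river: ρ → (17,40,-32)
ρ-cycle length = 16 (tail of 0 descent steps not counted)

16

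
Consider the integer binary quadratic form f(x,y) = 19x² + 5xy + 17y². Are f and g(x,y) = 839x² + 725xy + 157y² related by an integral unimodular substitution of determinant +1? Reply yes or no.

D₁ = -1267, D₂ = -1267
f: flip: (19,5,17)→(17,-5,19)
f: reduced (well bottom): (17,-5,19) with a≤c, −a<b≤a
g: flip: (839,725,157)→(157,-725,839)
g: translate: b→-97 (≡-725 mod 314), so (157,-725,839)→(157,-97,17)
g: flip: (157,-97,17)→(17,97,157)
g: translate: b→-5 (≡97 mod 34), so (17,97,157)→(17,-5,19)
g: reduced (well bottom): (17,-5,19) with a≤c, −a<b≤a
reduced forms (17, -5, 19) vs (17, -5, 19) ⇒ equivalent

yes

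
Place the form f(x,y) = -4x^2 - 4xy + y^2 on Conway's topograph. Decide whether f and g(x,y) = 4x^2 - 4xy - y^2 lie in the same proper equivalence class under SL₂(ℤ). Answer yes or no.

D₁ = 32, D₂ = 32
river cycle of f (length 2): (1, 4, -4), (-4, 4, 1)
river cycle of g (length 2): (-1, 4, 4), (4, 4, -1)
cycles differ ⇒ inequivalent

no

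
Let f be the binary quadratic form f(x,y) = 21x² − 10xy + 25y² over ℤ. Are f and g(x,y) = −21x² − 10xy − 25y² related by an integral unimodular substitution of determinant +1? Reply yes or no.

D₁ = -2000, D₂ = -2000
f: reduced (well bottom): (21,-10,25) with a≤c, −a<b≤a
g is negative-definite; reduce −g:
−g: reduced (well bottom): (21,10,25) with a≤c, −a<b≤a
flip sign back: reduced form of g is (-21,-10,-25)
reduced forms (21, -10, 25) vs (-21, -10, -25) ⇒ inequivalent

no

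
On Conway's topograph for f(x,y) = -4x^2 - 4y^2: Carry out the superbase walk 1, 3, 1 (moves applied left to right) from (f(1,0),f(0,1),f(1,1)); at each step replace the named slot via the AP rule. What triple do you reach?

start (-4,-4,-8) = (f(1,0),f(0,1),f(1,1))
replace slot 1: 2·((-4)+(-8)) − (-4) = -20 → (-20,-4,-8)
replace slot 3: 2·((-20)+(-4)) − (-8) = -40 → (-20,-4,-40)
replace slot 1: 2·((-4)+(-40)) − (-20) = -68 → (-68,-4,-40)

-68,-4,-40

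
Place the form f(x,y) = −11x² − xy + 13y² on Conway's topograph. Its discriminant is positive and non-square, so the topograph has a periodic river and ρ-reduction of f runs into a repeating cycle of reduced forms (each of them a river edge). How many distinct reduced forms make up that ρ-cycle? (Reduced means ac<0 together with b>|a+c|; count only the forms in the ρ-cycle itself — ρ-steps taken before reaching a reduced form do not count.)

D = 573, ⌊√D⌋ = 23
descent: ρ → (13,1,-11)
descent: ρ → (-11,21,3)  [lands on river]
river: ρ → (3,21,-11)
river: ρ → (-11,23,1)
river: ρ → (1,23,-11)
ρ-cycle length = 4 (tail of 2 descent steps not counted)

4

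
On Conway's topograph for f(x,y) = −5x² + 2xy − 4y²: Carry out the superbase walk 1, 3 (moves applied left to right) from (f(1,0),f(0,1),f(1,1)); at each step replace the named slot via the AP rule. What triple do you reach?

start (-5,-4,-7) = (f(1,0),f(0,1),f(1,1))
replace slot 1: 2·((-4)+(-7)) − (-5) = -17 → (-17,-4,-7)
replace slot 3: 2·((-17)+(-4)) − (-7) = -35 → (-17,-4,-35)

-17,-4,-35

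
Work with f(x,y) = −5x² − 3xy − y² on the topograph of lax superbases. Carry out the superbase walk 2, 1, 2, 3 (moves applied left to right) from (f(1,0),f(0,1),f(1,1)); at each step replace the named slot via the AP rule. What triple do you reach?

start (-5,-1,-9) = (f(1,0),f(0,1),f(1,1))
replace slot 2: 2·((-5)+(-9)) − (-1) = -27 → (-5,-27,-9)
replace slot 1: 2·((-27)+(-9)) − (-5) = -67 → (-67,-27,-9)
replace slot 2: 2·((-67)+(-9)) − (-27) = -125 → (-67,-125,-9)
replace slot 3: 2·((-67)+(-125)) − (-9) = -375 → (-67,-125,-375)

-67,-125,-375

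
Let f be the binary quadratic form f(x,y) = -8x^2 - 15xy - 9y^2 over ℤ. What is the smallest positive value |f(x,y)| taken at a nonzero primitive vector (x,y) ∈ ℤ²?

translate: b→-1 (≡15 mod 16), so (8,15,9)→(8,-1,2)
flip: (8,-1,2)→(2,1,8)
reduced (well bottom): (2,1,8) with a≤c, −a<b≤a
well minimum |f| = |-2| = 2 (negative-definite)

2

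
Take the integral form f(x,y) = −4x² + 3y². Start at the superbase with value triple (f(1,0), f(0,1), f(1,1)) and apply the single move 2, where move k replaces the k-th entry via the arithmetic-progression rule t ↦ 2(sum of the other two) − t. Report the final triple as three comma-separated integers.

start (-4,3,-1) = (f(1,0),f(0,1),f(1,1))
replace slot 2: 2·((-4)+(-1)) − 3 = -13 → (-4,-13,-1)

-4,-13,-1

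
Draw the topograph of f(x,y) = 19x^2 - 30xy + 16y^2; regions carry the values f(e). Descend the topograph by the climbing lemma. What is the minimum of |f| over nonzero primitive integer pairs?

translate: b→8 (≡-30 mod 38), so (19,-30,16)→(19,8,5)
flip: (19,8,5)→(5,-8,19)
translate: b→2 (≡-8 mod 10), so (5,-8,19)→(5,2,16)
reduced (well bottom): (5,2,16) with a≤c, −a<b≤a
well minimum = a = 5

5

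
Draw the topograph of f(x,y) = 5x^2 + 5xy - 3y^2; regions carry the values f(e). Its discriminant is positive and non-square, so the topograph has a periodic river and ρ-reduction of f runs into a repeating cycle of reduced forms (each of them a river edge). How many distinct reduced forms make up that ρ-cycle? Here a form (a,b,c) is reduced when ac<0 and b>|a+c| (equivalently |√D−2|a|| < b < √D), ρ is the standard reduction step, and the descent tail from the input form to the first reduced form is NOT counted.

D = 85, ⌊√D⌋ = 9
river: ρ → (-3,7,3)
river: ρ → (3,5,-5)
river: ρ → (-5,5,3)
river: ρ → (3,7,-3)
river: ρ → (-3,5,5)
river: ρ → (5,5,-3)
ρ-cycle length = 6 (tail of 0 descent steps not counted)

6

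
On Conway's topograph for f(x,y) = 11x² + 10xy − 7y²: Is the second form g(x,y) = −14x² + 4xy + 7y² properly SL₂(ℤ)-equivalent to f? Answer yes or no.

D₁ = 408, D₂ = 408
river cycle of f (length 6): (-7, 18, 3), (3, 18, -7), (-7, 10, 11), (11, 12, -6), (-6, 12, 11), (11, 10, -7)
river cycle of g (length 6): (7, 10, -11), (-11, 12, 6), (6, 12, -11), (-11, 10, 7), (7, 18, -3), (-3, 18, 7)
cycles differ ⇒ inequivalent

no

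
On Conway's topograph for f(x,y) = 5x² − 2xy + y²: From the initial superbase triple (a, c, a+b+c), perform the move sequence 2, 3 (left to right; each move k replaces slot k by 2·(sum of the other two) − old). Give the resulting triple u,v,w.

start (5,1,4) = (f(1,0),f(0,1),f(1,1))
replace slot 2: 2·(5+4) − 1 = 17 → (5,17,4)
replace slot 3: 2·(5+17) − 4 = 40 → (5,17,40)

5,17,40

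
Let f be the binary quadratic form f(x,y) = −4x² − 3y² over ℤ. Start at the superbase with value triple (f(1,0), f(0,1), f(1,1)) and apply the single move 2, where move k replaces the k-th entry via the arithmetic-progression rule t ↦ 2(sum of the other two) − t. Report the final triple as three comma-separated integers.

start (-4,-3,-7) = (f(1,0),f(0,1),f(1,1))
replace slot 2: 2·((-4)+(-7)) − (-3) = -19 → (-4,-19,-7)

-4,-19,-7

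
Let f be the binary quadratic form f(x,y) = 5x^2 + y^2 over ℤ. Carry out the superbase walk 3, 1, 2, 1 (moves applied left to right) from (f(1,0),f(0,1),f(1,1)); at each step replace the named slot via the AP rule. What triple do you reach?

start (5,1,6) = (f(1,0),f(0,1),f(1,1))
replace slot 3: 2·(5+1) − 6 = 6 → (5,1,6)
replace slot 1: 2·(1+6) − 5 = 9 → (9,1,6)
replace slot 2: 2·(9+6) − 1 = 29 → (9,29,6)
replace slot 1: 2·(29+6) − 9 = 61 → (61,29,6)

61,29,6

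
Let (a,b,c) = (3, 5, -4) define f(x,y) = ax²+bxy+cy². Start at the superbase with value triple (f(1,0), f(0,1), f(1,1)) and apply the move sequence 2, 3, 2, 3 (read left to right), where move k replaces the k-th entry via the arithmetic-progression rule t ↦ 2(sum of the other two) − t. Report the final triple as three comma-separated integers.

start (3,-4,4) = (f(1,0),f(0,1),f(1,1))
replace slot 2: 2·(3+4) − (-4) = 18 → (3,18,4)
replace slot 3: 2·(3+18) − 4 = 38 → (3,18,38)
replace slot 2: 2·(3+38) − 18 = 64 → (3,64,38)
replace slot 3: 2·(3+64) − 38 = 96 → (3,64,96)

3,64,96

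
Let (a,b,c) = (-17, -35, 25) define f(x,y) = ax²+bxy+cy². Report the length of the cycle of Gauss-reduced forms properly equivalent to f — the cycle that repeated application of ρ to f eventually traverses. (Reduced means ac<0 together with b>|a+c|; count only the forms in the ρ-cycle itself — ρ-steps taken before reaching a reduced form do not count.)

D = 2925, ⌊√D⌋ = 54
descent: ρ → (25,35,-17)  [lands on river]
river: ρ → (-17,33,27)
river: ρ → (27,21,-23)
river: ρ → (-23,25,25)
river: ρ → (25,25,-23)
river: ρ → (-23,21,27)
river: ρ → (27,33,-17)
river: ρ → (-17,35,25)
river: ρ → (25,15,-27)
river: ρ → (-27,39,13)
river: ρ → (13,39,-27)
river: ρ → (-27,15,25)
ρ-cycle length = 12 (tail of 1 descent step not counted)

12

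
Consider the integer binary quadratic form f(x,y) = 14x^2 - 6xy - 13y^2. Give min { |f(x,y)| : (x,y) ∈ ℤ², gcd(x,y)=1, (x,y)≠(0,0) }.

descent: ρ → (-13,6,14)  [lands on river]
river: ρ → (14,22,-5)
river: ρ → (-5,18,22)
river: ρ → (22,26,-1)
river: ρ → (-1,26,22)
river: ρ → (22,18,-5)
river: ρ → (-5,22,14)
river: ρ → (14,6,-13)
river: ρ → (-13,20,7)
river: ρ → (7,22,-10)
river: ρ → (-10,18,11)
river: ρ → (11,26,-2)
river: ρ → (-2,26,11)
river: ρ → (11,18,-10)
river: ρ → (-10,22,7)
river: ρ → (7,20,-13)
closes: descent 1, river 16
min |a| on river = 1

1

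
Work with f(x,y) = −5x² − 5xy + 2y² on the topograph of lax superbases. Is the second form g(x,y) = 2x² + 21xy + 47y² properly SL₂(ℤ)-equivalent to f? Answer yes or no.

D₁ = 65, D₂ = 65
river cycle of f (length 6): (2, 5, -5), (-5, 5, 2), (2, 7, -2), (-2, 5, 5), (5, 5, -2), (-2, 7, 2)
river cycle of g (length 6): (2, 5, -5), (-5, 5, 2), (2, 7, -2), (-2, 5, 5), (5, 5, -2), (-2, 7, 2)
cycles coincide ⇒ equivalent

yes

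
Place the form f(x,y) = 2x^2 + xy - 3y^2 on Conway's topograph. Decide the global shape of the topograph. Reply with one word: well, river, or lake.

D = b²−4ac = 1² − 4·2·(-3) = 25
D = 5² is a perfect square ⇒ form factors over ℤ ⇒ lakes

lake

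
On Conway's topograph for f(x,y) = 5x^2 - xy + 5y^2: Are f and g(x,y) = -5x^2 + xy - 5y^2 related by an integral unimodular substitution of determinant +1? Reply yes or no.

D₁ = -99, D₂ = -99
f: flip: (5,-1,5)→(5,1,5)
f: reduced (well bottom): (5,1,5) with a≤c, −a<b≤a
g is negative-definite; reduce −g:
−g: flip: (5,-1,5)→(5,1,5)
−g: reduced (well bottom): (5,1,5) with a≤c, −a<b≤a
flip sign back: reduced form of g is (-5,-1,-5)
reduced forms (5, 1, 5) vs (-5, -1, -5) ⇒ inequivalent

no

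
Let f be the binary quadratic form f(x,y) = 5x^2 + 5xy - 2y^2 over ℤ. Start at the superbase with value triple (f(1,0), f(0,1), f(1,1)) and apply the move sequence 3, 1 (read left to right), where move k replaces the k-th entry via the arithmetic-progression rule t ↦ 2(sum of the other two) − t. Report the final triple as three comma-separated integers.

start (5,-2,8) = (f(1,0),f(0,1),f(1,1))
replace slot 3: 2·(5+(-2)) − 8 = -2 → (5,-2,-2)
replace slot 1: 2·((-2)+(-2)) − 5 = -13 → (-13,-2,-2)

-13,-2,-2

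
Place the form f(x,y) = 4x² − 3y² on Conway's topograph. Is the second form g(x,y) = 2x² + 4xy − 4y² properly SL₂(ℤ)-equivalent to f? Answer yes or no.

D₁ = 48, D₂ = 48
river cycle of f (length 2): (-3, 6, 1), (1, 6, -3)
river cycle of g (length 2): (-4, 4, 2), (2, 4, -4)
cycles differ ⇒ inequivalent

no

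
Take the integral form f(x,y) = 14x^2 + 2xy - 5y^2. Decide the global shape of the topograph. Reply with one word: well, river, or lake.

D = b²−4ac = 2² − 4·14·(-5) = 284
D > 0 non-square ⇒ indefinite ⇒ periodic river

river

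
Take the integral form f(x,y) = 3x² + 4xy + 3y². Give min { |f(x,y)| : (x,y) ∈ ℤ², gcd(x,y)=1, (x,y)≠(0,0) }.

translate: b→-2 (≡4 mod 6), so (3,4,3)→(3,-2,2)
flip: (3,-2,2)→(2,2,3)
reduced (well bottom): (2,2,3) with a≤c, −a<b≤a
well minimum = a = 2

2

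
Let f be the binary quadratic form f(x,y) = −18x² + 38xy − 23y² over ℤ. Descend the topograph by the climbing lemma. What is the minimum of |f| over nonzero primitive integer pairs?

translate: b→-2 (≡-38 mod 36), so (18,-38,23)→(18,-2,3)
flip: (18,-2,3)→(3,2,18)
reduced (well bottom): (3,2,18) with a≤c, −a<b≤a
well minimum |f| = |-3| = 3 (negative-definite)

3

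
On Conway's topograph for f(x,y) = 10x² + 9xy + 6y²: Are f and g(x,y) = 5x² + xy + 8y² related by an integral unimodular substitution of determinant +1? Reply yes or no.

D₁ = -159, D₂ = -159
f: flip: (10,9,6)→(6,-9,10)
f: translate: b→3 (≡-9 mod 12), so (6,-9,10)→(6,3,7)
f: reduced (well bottom): (6,3,7) with a≤c, −a<b≤a
g: reduced (well bottom): (5,1,8) with a≤c, −a<b≤a
reduced forms (6, 3, 7) vs (5, 1, 8) ⇒ inequivalent

no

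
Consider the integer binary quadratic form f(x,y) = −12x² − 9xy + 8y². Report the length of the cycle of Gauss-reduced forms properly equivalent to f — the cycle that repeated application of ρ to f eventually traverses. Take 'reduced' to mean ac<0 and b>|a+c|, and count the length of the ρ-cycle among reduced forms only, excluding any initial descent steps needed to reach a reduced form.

D = 465, ⌊√D⌋ = 21
descent: ρ → (8,9,-12)  [lands on river]
river: ρ → (-12,15,5)
river: ρ → (5,15,-12)
river: ρ → (-12,9,8)
river: ρ → (8,7,-13)
river: ρ → (-13,19,2)
river: ρ → (2,21,-3)
river: ρ → (-3,21,2)
river: ρ → (2,19,-13)
river: ρ → (-13,7,8)
ρ-cycle length = 10 (tail of 1 descent step not counted)

10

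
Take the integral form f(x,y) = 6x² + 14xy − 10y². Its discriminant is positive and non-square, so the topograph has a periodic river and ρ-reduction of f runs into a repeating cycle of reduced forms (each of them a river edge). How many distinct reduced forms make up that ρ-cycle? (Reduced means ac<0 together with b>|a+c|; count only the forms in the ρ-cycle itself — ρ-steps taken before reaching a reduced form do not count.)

D = 436, ⌊√D⌋ = 20
river: ρ → (-10,6,10)
river: ρ → (10,14,-6)
river: ρ → (-6,10,14)
river: ρ → (14,18,-2)
river: ρ → (-2,18,14)
river: ρ → (14,10,-6)
river: ρ → (-6,14,10)
river: ρ → (10,6,-10)
river: ρ → (-10,14,6)
river: ρ → (6,10,-14)
river: ρ → (-14,18,2)
river: ρ → (2,18,-14)
river: ρ → (-14,10,6)
river: ρ → (6,14,-10)
ρ-cycle length = 14 (tail of 0 descent steps not counted)

14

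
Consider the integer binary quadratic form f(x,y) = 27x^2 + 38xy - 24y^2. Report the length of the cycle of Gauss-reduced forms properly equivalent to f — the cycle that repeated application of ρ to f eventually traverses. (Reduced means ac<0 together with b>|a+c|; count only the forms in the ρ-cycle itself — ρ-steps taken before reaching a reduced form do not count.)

D = 4036, ⌊√D⌋ = 63
river: ρ → (-24,58,7)
river: ρ → (7,54,-40)
river: ρ → (-40,26,21)
river: ρ → (21,58,-8)
river: ρ → (-8,54,35)
river: ρ → (35,16,-27)
river: ρ → (-27,38,24)
river: ρ → (24,58,-7)
river: ρ → (-7,54,40)
river: ρ → (40,26,-21)
river: ρ → (-21,58,8)
river: ρ → (8,54,-35)
river: ρ → (-35,16,27)
river: ρ → (27,38,-24)
ρ-cycle length = 14 (tail of 0 descent steps not counted)

14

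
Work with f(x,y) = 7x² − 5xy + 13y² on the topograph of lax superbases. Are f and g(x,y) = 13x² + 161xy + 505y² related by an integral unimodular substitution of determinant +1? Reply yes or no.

D₁ = -339, D₂ = -339
f: reduced (well bottom): (7,-5,13) with a≤c, −a<b≤a
g: translate: b→5 (≡161 mod 26), so (13,161,505)→(13,5,7)
g: flip: (13,5,7)→(7,-5,13)
g: reduced (well bottom): (7,-5,13) with a≤c, −a<b≤a
reduced forms (7, -5, 13) vs (7, -5, 13) ⇒ equivalent

yes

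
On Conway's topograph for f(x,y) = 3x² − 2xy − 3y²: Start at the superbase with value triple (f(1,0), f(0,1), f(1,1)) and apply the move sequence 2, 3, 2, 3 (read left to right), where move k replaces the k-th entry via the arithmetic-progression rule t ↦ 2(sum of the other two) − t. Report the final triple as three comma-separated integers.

start (3,-3,-2) = (f(1,0),f(0,1),f(1,1))
replace slot 2: 2·(3+(-2)) − (-3) = 5 → (3,5,-2)
replace slot 3: 2·(3+5) − (-2) = 18 → (3,5,18)
replace slot 2: 2·(3+18) − 5 = 37 → (3,37,18)
replace slot 3: 2·(3+37) − 18 = 62 → (3,37,62)

3,37,62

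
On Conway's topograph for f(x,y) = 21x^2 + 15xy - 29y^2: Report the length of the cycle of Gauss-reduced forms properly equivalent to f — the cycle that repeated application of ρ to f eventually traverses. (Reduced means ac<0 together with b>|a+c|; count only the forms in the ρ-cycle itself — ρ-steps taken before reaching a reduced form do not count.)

D = 2661, ⌊√D⌋ = 51
river: ρ → (-29,43,7)
river: ρ → (7,41,-35)
river: ρ → (-35,29,13)
river: ρ → (13,49,-5)
river: ρ → (-5,51,3)
river: ρ → (3,51,-5)
river: ρ → (-5,49,13)
river: ρ → (13,29,-35)
river: ρ → (-35,41,7)
river: ρ → (7,43,-29)
river: ρ → (-29,15,21)
river: ρ → (21,27,-23)
river: ρ → (-23,19,25)
river: ρ → (25,31,-17)
river: ρ → (-17,37,19)
river: ρ → (19,39,-15)
river: ρ → (-15,51,1)
river: ρ → (1,51,-15)
river: ρ → (-15,39,19)
river: ρ → (19,37,-17)
river: ρ → (-17,31,25)
river: ρ → (25,19,-23)
river: ρ → (-23,27,21)
river: ρ → (21,15,-29)
ρ-cycle length = 24 (tail of 0 descent steps not counted)

24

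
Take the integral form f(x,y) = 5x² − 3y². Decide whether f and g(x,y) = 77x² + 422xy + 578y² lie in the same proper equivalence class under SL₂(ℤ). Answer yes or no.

D₁ = 60, D₂ = 60
river cycle of f (length 2): (-3, 6, 2), (2, 6, -3)
river cycle of g (length 2): (-3, 6, 2), (2, 6, -3)
cycles coincide ⇒ equivalent

yes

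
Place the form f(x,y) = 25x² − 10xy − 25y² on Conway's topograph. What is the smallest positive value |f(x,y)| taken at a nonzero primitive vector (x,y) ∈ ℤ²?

descent: ρ → (-25,10,25)  [lands on river]
river: ρ → (25,40,-10)
river: ρ → (-10,40,25)
river: ρ → (25,10,-25)
river: ρ → (-25,40,10)
river: ρ → (10,40,-25)
closes: descent 1, river 6
min |a| on river = 10

10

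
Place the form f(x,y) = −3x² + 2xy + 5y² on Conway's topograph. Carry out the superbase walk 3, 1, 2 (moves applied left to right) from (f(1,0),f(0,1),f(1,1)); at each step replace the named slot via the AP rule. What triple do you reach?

start (-3,5,4) = (f(1,0),f(0,1),f(1,1))
replace slot 3: 2·((-3)+5) − 4 = 0 → (-3,5,0)
replace slot 1: 2·(5+0) − (-3) = 13 → (13,5,0)
replace slot 2: 2·(13+0) − 5 = 21 → (13,21,0)

13,21,0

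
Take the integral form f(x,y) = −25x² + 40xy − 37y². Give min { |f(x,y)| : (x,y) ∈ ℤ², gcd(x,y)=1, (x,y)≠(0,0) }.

translate: b→10 (≡-40 mod 50), so (25,-40,37)→(25,10,22)
flip: (25,10,22)→(22,-10,25)
reduced (well bottom): (22,-10,25) with a≤c, −a<b≤a
well minimum |f| = |-22| = 22 (negative-definite)

22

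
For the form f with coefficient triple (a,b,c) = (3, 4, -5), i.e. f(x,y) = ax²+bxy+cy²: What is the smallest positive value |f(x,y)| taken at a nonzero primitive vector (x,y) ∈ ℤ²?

river: ρ → (-5,6,2)
river: ρ → (2,6,-5)
river: ρ → (-5,4,3)
river: ρ → (3,8,-1)
river: ρ → (-1,8,3)
river: ρ → (3,4,-5)
closes: descent 0, river 6
min |a| on river = 1

1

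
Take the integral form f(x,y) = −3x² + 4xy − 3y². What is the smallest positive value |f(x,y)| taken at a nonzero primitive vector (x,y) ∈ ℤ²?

translate: b→2 (≡-4 mod 6), so (3,-4,3)→(3,2,2)
flip: (3,2,2)→(2,-2,3)
translate: b→2 (≡-2 mod 4), so (2,-2,3)→(2,2,3)
reduced (well bottom): (2,2,3) with a≤c, −a<b≤a
well minimum |f| = |-2| = 2 (negative-definite)

2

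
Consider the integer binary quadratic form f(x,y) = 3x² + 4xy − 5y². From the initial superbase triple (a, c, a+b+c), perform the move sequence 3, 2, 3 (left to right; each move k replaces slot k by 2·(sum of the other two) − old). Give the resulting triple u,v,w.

start (3,-5,2) = (f(1,0),f(0,1),f(1,1))
replace slot 3: 2·(3+(-5)) − 2 = -6 → (3,-5,-6)
replace slot 2: 2·(3+(-6)) − (-5) = -1 → (3,-1,-6)
replace slot 3: 2·(3+(-1)) − (-6) = 10 → (3,-1,10)

3,-1,10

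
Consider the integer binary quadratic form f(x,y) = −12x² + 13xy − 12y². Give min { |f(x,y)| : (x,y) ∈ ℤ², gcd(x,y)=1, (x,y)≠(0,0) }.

translate: b→11 (≡-13 mod 24), so (12,-13,12)→(12,11,11)
flip: (12,11,11)→(11,-11,12)
translate: b→11 (≡-11 mod 22), so (11,-11,12)→(11,11,12)
reduced (well bottom): (11,11,12) with a≤c, −a<b≤a
well minimum |f| = |-11| = 11 (negative-definite)

11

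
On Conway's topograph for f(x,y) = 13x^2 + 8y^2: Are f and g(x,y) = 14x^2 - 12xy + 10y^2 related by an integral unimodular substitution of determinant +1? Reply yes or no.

D₁ = -416, D₂ = -416
f: flip: (13,0,8)→(8,0,13)
f: reduced (well bottom): (8,0,13) with a≤c, −a<b≤a
g: flip: (14,-12,10)→(10,12,14)
g: translate: b→-8 (≡12 mod 20), so (10,12,14)→(10,-8,12)
g: reduced (well bottom): (10,-8,12) with a≤c, −a<b≤a
reduced forms (8, 0, 13) vs (10, -8, 12) ⇒ inequivalent

no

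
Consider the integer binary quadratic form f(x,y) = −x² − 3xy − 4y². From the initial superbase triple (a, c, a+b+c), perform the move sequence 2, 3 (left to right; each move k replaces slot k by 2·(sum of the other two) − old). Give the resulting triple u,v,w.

start (-1,-4,-8) = (f(1,0),f(0,1),f(1,1))
replace slot 2: 2·((-1)+(-8)) − (-4) = -14 → (-1,-14,-8)
replace slot 3: 2·((-1)+(-14)) − (-8) = -22 → (-1,-14,-22)

-1,-14,-22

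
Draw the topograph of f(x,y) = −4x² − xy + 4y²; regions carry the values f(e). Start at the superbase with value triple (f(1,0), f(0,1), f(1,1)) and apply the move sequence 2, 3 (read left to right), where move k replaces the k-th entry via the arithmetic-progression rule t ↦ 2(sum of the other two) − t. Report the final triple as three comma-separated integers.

start (-4,4,-1) = (f(1,0),f(0,1),f(1,1))
replace slot 2: 2·((-4)+(-1)) − 4 = -14 → (-4,-14,-1)
replace slot 3: 2·((-4)+(-14)) − (-1) = -35 → (-4,-14,-35)

-4,-14,-35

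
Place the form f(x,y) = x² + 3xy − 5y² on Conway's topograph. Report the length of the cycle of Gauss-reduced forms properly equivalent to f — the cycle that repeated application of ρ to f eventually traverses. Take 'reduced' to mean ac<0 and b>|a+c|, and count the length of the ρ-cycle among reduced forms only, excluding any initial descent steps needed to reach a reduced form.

D = 29, ⌊√D⌋ = 5
descent: ρ → (-5,-3,1)
descent: ρ → (1,5,-1)  [lands on river]
river: ρ → (-1,5,1)
ρ-cycle length = 2 (tail of 2 descent steps not counted)

2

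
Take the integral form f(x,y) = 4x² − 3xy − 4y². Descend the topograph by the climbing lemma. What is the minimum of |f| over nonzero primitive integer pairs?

descent: ρ → (-4,3,4)  [lands on river]
river: ρ → (4,5,-3)
river: ρ → (-3,7,2)
river: ρ → (2,5,-6)
river: ρ → (-6,7,1)
river: ρ → (1,7,-6)
river: ρ → (-6,5,2)
river: ρ → (2,7,-3)
river: ρ → (-3,5,4)
river: ρ → (4,3,-4)
river: ρ → (-4,5,3)
river: ρ → (3,7,-2)
river: ρ → (-2,5,6)
river: ρ → (6,7,-1)
river: ρ → (-1,7,6)
river: ρ → (6,5,-2)
river: ρ → (-2,7,3)
river: ρ → (3,5,-4)
closes: descent 1, river 18
min |a| on river = 1

1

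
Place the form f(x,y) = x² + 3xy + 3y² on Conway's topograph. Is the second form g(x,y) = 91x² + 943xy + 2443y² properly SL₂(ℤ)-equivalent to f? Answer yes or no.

D₁ = -3, D₂ = -3
f: translate: b→1 (≡3 mod 2), so (1,3,3)→(1,1,1)
f: reduced (well bottom): (1,1,1) with a≤c, −a<b≤a
g: translate: b→33 (≡943 mod 182), so (91,943,2443)→(91,33,3)
g: flip: (91,33,3)→(3,-33,91)
g: translate: b→3 (≡-33 mod 6), so (3,-33,91)→(3,3,1)
g: flip: (3,3,1)→(1,-3,3)
g: translate: b→1 (≡-3 mod 2), so (1,-3,3)→(1,1,1)
g: reduced (well bottom): (1,1,1) with a≤c, −a<b≤a
reduced forms (1, 1, 1) vs (1, 1, 1) ⇒ equivalent

yes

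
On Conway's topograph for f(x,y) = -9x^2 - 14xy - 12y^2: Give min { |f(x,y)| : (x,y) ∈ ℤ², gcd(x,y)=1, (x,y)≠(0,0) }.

translate: b→-4 (≡14 mod 18), so (9,14,12)→(9,-4,7)
flip: (9,-4,7)→(7,4,9)
reduced (well bottom): (7,4,9) with a≤c, −a<b≤a
well minimum |f| = |-7| = 7 (negative-definite)

7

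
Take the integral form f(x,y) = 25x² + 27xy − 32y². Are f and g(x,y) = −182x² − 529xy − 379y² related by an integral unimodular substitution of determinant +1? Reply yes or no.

D₁ = 3929, D₂ = 3929
river cycle of f (length 114): (-32, 37, 20), (20, 43, -26), (-26, 61, 2), (2, 59, -56), (-56, 53, 5), (5, 57, -34), (-34, 11, 28), (28, 45, -17), (-17, 57, 10), (10, 43, -52), … (104 more)
river cycle of g (length 114): (-32, 37, 20), (20, 43, -26), (-26, 61, 2), (2, 59, -56), (-56, 53, 5), (5, 57, -34), (-34, 11, 28), (28, 45, -17), (-17, 57, 10), (10, 43, -52), … (104 more)
cycles coincide ⇒ equivalent

yes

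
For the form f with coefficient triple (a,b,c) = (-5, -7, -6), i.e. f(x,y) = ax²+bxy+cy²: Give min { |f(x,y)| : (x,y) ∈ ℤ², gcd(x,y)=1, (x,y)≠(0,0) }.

translate: b→-3 (≡7 mod 10), so (5,7,6)→(5,-3,4)
flip: (5,-3,4)→(4,3,5)
reduced (well bottom): (4,3,5) with a≤c, −a<b≤a
well minimum |f| = |-4| = 4 (negative-definite)

4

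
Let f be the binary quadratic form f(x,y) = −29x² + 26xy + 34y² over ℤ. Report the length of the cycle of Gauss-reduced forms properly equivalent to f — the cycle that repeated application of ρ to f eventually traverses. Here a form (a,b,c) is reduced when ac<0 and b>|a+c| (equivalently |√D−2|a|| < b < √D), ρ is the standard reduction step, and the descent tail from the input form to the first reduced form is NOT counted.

D = 4620, ⌊√D⌋ = 67
river: ρ → (34,42,-21)
river: ρ → (-21,42,34)
river: ρ → (34,26,-29)
river: ρ → (-29,32,31)
river: ρ → (31,30,-30)
river: ρ → (-30,30,31)
river: ρ → (31,32,-29)
river: ρ → (-29,26,34)
ρ-cycle length = 8 (tail of 0 descent steps not counted)

8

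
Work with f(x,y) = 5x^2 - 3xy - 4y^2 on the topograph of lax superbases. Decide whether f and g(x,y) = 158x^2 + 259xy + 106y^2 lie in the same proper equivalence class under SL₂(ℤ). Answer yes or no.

D₁ = 89, D₂ = 89
river cycle of f (length 14): (-4, 3, 5), (5, 7, -2), (-2, 9, 1), (1, 9, -2), (-2, 7, 5), (5, 3, -4), (-4, 5, 4), (4, 3, -5), (-5, 7, 2), (2, 9, -1), … (4 more)
river cycle of g (length 14): (5, 7, -2), (-2, 9, 1), (1, 9, -2), (-2, 7, 5), (5, 3, -4), (-4, 5, 4), (4, 3, -5), (-5, 7, 2), (2, 9, -1), (-1, 9, 2), … (4 more)
cycles coincide ⇒ equivalent

yes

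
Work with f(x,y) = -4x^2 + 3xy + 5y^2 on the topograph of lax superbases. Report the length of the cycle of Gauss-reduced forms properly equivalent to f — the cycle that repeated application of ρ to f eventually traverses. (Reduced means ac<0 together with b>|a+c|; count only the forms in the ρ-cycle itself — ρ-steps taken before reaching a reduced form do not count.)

D = 89, ⌊√D⌋ = 9
river: ρ → (5,7,-2)
river: ρ → (-2,9,1)
river: ρ → (1,9,-2)
river: ρ → (-2,7,5)
river: ρ → (5,3,-4)
river: ρ → (-4,5,4)
river: ρ → (4,3,-5)
river: ρ → (-5,7,2)
river: ρ → (2,9,-1)
river: ρ → (-1,9,2)
river: ρ → (2,7,-5)
river: ρ → (-5,3,4)
river: ρ → (4,5,-4)
river: ρ → (-4,3,5)
ρ-cycle length = 14 (tail of 0 descent steps not counted)

14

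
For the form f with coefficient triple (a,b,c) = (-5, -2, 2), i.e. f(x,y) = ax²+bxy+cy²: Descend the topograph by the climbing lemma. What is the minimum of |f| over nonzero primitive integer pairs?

descent: ρ → (2,6,-1)  [lands on river]
river: ρ → (-1,6,2)
closes: descent 1, river 2
min |a| on river = 1

1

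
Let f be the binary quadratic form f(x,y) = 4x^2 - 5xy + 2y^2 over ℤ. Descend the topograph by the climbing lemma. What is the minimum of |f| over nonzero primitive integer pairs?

translate: b→3 (≡-5 mod 8), so (4,-5,2)→(4,3,1)
flip: (4,3,1)→(1,-3,4)
translate: b→1 (≡-3 mod 2), so (1,-3,4)→(1,1,2)
reduced (well bottom): (1,1,2) with a≤c, −a<b≤a
well minimum = a = 1

1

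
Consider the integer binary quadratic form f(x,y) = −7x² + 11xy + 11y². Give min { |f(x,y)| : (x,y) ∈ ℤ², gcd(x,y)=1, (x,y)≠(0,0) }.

river: ρ → (11,11,-7)
river: ρ → (-7,17,5)
river: ρ → (5,13,-13)
river: ρ → (-13,13,5)
river: ρ → (5,17,-7)
river: ρ → (-7,11,11)
closes: descent 0, river 6
min |a| on river = 5

5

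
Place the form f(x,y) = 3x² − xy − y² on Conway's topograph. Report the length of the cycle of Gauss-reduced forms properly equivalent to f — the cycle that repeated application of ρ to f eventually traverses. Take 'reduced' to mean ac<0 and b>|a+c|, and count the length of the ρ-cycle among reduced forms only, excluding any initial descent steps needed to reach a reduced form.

D = 13, ⌊√D⌋ = 3
descent: ρ → (-1,3,1)  [lands on river]
river: ρ → (1,3,-1)
ρ-cycle length = 2 (tail of 1 descent step not counted)

2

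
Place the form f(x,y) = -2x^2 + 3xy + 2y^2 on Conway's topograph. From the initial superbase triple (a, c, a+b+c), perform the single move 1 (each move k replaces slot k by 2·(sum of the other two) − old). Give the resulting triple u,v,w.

start (-2,2,3) = (f(1,0),f(0,1),f(1,1))
replace slot 1: 2·(2+3) − (-2) = 12 → (12,2,3)

12,2,3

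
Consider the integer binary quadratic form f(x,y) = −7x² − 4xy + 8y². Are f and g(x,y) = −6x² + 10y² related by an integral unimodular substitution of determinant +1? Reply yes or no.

D₁ = 240, D₂ = 240
river cycle of f (length 6): (8, 4, -7), (-7, 10, 5), (5, 10, -7), (-7, 4, 8), (8, 12, -3), (-3, 12, 8)
river cycle of g (length 2): (-6, 12, 4), (4, 12, -6)
cycles differ ⇒ inequivalent

no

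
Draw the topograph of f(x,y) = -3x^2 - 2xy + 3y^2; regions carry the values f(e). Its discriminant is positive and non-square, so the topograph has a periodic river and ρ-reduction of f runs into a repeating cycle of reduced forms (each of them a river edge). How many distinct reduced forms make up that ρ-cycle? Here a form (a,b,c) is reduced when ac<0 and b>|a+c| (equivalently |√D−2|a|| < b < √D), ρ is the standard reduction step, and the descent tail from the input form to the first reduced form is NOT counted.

D = 40, ⌊√D⌋ = 6
descent: ρ → (3,2,-3)  [lands on river]
river: ρ → (-3,4,2)
river: ρ → (2,4,-3)
river: ρ → (-3,2,3)
river: ρ → (3,4,-2)
river: ρ → (-2,4,3)
ρ-cycle length = 6 (tail of 1 descent step not counted)

6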